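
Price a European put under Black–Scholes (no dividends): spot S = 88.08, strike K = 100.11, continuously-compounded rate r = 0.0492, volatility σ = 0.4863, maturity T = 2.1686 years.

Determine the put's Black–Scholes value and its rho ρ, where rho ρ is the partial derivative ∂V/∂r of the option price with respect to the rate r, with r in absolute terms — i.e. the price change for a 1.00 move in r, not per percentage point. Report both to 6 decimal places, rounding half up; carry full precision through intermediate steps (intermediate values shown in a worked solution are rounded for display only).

price = 25.862116
ρ = -127.016017

σ√T = 0.4863·√2.1686 = 0.716134
d₁ = (ln(S/K) + (r+σ²/2)T) / (σ√T) = (ln(88.08/100.11) + (0.0492+0.4863²/2)·2.1686) / 0.716134 = (-0.128024 + 0.363119) / 0.716134 = 0.328283
d₂ = d₁ − σ√T = 0.328283 − 0.716134 = -0.387850
e^{−rT} = e^{−0.0492·2.1686} = 0.898800
N(−d₁) = 0.371349,  N(−d₂) = 0.650937
Put price V = K·e^{−rT}·N(−d₂) − S·N(−d₁) = 58.570514 − 32.708398 = 25.862116
ρ = −K·T·e^{−rT}·N(−d₂) = -127.016017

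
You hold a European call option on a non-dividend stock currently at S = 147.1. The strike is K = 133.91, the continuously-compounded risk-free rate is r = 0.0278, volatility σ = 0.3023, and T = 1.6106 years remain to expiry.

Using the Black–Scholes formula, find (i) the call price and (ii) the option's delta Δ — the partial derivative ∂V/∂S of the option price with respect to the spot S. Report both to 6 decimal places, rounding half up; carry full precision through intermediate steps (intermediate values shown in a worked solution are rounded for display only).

σ√T = 0.3023·√1.6106 = 0.383647
d₁ = (ln(S/K) + (r+σ²/2)T) / (σ√T) = (ln(147.1/133.91) + (0.0278+0.3023²/2)·1.6106) / 0.383647 = (0.093945 + 0.118367) / 0.383647 = 0.553404
d₂ = d₁ − σ√T = 0.553404 − 0.383647 = 0.169757
e^{−rT} = e^{−0.0278·1.6106} = 0.956213
N(d₁) = 0.710007,  N(d₂) = 0.567399
Call price V = S·N(d₁) − K·e^{−rT}·N(d₂) = 104.441980 − 72.653489 = 31.788491
Δ = N(d₁) = 0.710007

price = 31.788491
Δ = 0.710007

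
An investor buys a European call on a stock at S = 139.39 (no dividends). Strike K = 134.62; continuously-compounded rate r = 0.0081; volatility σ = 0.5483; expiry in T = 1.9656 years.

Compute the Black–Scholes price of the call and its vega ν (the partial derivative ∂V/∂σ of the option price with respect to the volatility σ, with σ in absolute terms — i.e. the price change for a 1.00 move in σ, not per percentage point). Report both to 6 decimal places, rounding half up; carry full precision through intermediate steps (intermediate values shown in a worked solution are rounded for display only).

σ√T = 0.5483·√1.9656 = 0.768716
d₁ = (ln(S/K) + (r+σ²/2)T) / (σ√T) = (ln(139.39/134.62) + (0.0081+0.5483²/2)·1.9656) / 0.768716 = (0.034820 + 0.311383) / 0.768716 = 0.450366
d₂ = d₁ − σ√T = 0.450366 − 0.768716 = -0.318350
e^{−rT} = e^{−0.0081·1.9656} = 0.984205
N(d₁) = 0.673777,  N(d₂) = 0.375110
Call price V = S·N(d₁) − K·e^{−rT}·N(d₂) = 93.917715 − 49.699640 = 44.218075
φ(d₁) = (1/√(2π))·e^{−d₁²/2} = 0.360468
ν = S·φ(d₁)·√T = 70.444237

price = 44.218075
ν = 70.444237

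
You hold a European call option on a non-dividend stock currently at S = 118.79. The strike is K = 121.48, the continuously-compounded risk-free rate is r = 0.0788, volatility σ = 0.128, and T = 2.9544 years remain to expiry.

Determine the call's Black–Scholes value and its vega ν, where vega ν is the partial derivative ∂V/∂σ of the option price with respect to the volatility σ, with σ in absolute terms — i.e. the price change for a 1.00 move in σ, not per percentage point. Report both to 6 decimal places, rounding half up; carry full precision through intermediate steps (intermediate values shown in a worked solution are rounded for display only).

price = 24.660859
ν = 46.130624

σ√T = 0.128·√2.9544 = 0.220011
d₁ = (ln(S/K) + (r+σ²/2)T) / (σ√T) = (ln(118.79/121.48) + (0.0788+0.128²/2)·2.9544) / 0.220011 = (-0.022392 + 0.257009) / 0.220011 = 1.066386
d₂ = d₁ − σ√T = 1.066386 − 0.220011 = 0.846375
e^{−rT} = e^{−0.0788·2.9544} = 0.792307
N(d₁) = 0.856875,  N(d₂) = 0.801328
Call price V = S·N(d₁) − K·e^{−rT}·N(d₂) = 101.788227 − 77.127368 = 24.660859
φ(d₁) = (1/√(2π))·e^{−d₁²/2} = 0.225930
ν = S·φ(d₁)·√T = 46.130624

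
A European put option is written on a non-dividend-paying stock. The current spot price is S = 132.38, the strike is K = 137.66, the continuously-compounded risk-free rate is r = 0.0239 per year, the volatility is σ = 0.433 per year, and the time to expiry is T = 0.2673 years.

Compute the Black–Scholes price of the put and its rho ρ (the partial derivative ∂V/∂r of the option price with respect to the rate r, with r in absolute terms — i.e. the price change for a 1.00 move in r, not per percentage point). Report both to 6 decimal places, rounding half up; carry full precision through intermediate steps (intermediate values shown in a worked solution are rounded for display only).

price = 14.323403
ρ = -22.004414

σ√T = 0.433·√0.2673 = 0.223866
d₁ = (ln(S/K) + (r+σ²/2)T) / (σ√T) = (ln(132.38/137.66) + (0.0239+0.433²/2)·0.2673) / 0.223866 = (-0.039110 + 0.031446) / 0.223866 = -0.034235
d₂ = d₁ − σ√T = -0.034235 − 0.223866 = -0.258100
e^{−rT} = e^{−0.0239·0.2673} = 0.993632
N(−d₁) = 0.513655,  N(−d₂) = 0.601835
Put price V = K·e^{−rT}·N(−d₂) − S·N(−d₁) = 82.321041 − 67.997639 = 14.323403
ρ = −K·T·e^{−rT}·N(−d₂) = -22.004414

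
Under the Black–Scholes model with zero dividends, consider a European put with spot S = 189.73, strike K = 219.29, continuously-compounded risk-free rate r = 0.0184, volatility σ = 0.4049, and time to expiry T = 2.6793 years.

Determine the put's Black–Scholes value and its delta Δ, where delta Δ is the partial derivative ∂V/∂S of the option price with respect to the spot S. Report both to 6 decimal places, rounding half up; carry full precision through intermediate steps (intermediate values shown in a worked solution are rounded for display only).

σ√T = 0.4049·√2.6793 = 0.662763
d₁ = (ln(S/K) + (r+σ²/2)T) / (σ√T) = (ln(189.73/219.29) + (0.0184+0.4049²/2)·2.6793) / 0.662763 = (-0.144793 + 0.268927) / 0.662763 = 0.187297
d₂ = d₁ − σ√T = 0.187297 − 0.662763 = -0.475466
e^{−rT} = e^{−0.0184·2.6793} = 0.951896
N(−d₁) = 0.425714,  N(−d₂) = 0.682773
Put price V = K·e^{−rT}·N(−d₂) − S·N(−d₁) = 142.522881 − 80.770686 = 61.752195
Δ = −N(−d₁) = -0.425714

price = 61.752195
Δ = -0.425714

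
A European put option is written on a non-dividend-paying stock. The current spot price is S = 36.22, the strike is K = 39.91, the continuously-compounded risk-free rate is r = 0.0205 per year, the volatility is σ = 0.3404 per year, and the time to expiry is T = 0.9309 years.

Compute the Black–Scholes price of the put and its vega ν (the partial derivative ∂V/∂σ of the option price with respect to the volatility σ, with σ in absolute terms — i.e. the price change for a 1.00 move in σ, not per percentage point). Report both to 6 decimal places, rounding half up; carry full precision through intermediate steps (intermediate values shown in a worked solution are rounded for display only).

σ√T = 0.3404·√0.9309 = 0.328429
d₁ = (ln(S/K) + (r+σ²/2)T) / (σ√T) = (ln(36.22/39.91) + (0.0205+0.3404²/2)·0.9309) / 0.328429 = (-0.097015 + 0.073016) / 0.328429 = -0.073073
d₂ = d₁ − σ√T = -0.073073 − 0.328429 = -0.401502
e^{−rT} = e^{−0.0205·0.9309} = 0.981097
N(−d₁) = 0.529126,  N(−d₂) = 0.655975
Put price V = K·e^{−rT}·N(−d₂) − S·N(−d₁) = 25.685082 − 19.164945 = 6.520136
φ(d₁) = (1/√(2π))·e^{−d₁²/2} = 0.397879
ν = S·φ(d₁)·√T = 13.904345

price = 6.520136
ν = 13.904345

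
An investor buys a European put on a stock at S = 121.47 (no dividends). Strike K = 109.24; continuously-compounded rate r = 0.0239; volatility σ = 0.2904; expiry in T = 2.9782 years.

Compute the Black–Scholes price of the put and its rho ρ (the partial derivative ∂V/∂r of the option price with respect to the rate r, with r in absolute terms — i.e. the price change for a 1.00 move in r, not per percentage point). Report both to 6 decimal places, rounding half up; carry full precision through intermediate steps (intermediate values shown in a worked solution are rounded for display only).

price = 13.548852
ρ = -139.040883

σ√T = 0.2904·√2.9782 = 0.501157
d₁ = (ln(S/K) + (r+σ²/2)T) / (σ√T) = (ln(121.47/109.24) + (0.0239+0.2904²/2)·2.9782) / 0.501157 = (0.106120 + 0.196758) / 0.501157 = 0.604358
d₂ = d₁ − σ√T = 0.604358 − 0.501157 = 0.103201
e^{−rT} = e^{−0.0239·2.9782} = 0.931295
N(−d₁) = 0.272803,  N(−d₂) = 0.458902
Put price V = K·e^{−rT}·N(−d₂) − S·N(−d₁) = 46.686214 − 33.137363 = 13.548852
ρ = −K·T·e^{−rT}·N(−d₂) = -139.040883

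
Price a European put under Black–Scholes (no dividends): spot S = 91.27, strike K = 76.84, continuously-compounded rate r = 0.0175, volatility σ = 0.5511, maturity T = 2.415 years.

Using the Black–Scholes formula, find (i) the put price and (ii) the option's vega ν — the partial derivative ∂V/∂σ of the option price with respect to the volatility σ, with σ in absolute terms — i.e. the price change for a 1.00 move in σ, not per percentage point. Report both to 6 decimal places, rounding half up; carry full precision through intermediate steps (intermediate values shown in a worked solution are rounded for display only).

σ√T = 0.5511·√2.415 = 0.856424
d₁ = (ln(S/K) + (r+σ²/2)T) / (σ√T) = (ln(91.27/76.84) + (0.0175+0.5511²/2)·2.415) / 0.856424 = (0.172097 + 0.408994) / 0.856424 = 0.678508
d₂ = d₁ − σ√T = 0.678508 − 0.856424 = -0.177916
e^{−rT} = e^{−0.0175·2.415} = 0.958618
N(−d₁) = 0.248725,  N(−d₂) = 0.570606
Put price V = K·e^{−rT}·N(−d₂) − S·N(−d₁) = 42.030939 − 22.701120 = 19.329820
φ(d₁) = (1/√(2π))·e^{−d₁²/2} = 0.316914
ν = S·φ(d₁)·√T = 44.949823

price = 19.329820
ν = 44.949823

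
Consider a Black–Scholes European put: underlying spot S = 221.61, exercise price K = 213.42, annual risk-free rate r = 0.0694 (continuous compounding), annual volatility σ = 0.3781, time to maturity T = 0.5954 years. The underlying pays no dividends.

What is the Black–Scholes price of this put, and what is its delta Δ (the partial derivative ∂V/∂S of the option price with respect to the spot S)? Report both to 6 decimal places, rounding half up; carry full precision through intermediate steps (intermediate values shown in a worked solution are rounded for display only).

σ√T = 0.3781·√0.5954 = 0.291750
d₁ = (ln(S/K) + (r+σ²/2)T) / (σ√T) = (ln(221.61/213.42) + (0.0694+0.3781²/2)·0.5954) / 0.291750 = (0.037657 + 0.083880) / 0.291750 = 0.416579
d₂ = d₁ − σ√T = 0.416579 − 0.291750 = 0.124828
e^{−rT} = e^{−0.0694·0.5954} = 0.959521
N(−d₁) = 0.338493,  N(−d₂) = 0.450330
Put price V = K·e^{−rT}·N(−d₂) − S·N(−d₁) = 92.218982 − 75.013510 = 17.205472
Δ = −N(−d₁) = -0.338493

price = 17.205472
Δ = -0.338493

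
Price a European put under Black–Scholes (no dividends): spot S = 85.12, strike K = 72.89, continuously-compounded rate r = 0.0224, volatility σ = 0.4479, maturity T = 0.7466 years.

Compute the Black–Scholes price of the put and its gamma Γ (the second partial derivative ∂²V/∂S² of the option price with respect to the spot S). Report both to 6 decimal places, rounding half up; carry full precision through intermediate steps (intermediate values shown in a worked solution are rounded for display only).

σ√T = 0.4479·√0.7466 = 0.387013
d₁ = (ln(S/K) + (r+σ²/2)T) / (σ√T) = (ln(85.12/72.89) + (0.0224+0.4479²/2)·0.7466) / 0.387013 = (0.155111 + 0.091613) / 0.387013 = 0.637508
d₂ = d₁ − σ√T = 0.637508 − 0.387013 = 0.250496
e^{−rT} = e^{−0.0224·0.7466} = 0.983415
N(−d₁) = 0.261897,  N(−d₂) = 0.401102
Put price V = K·e^{−rT}·N(−d₂) − S·N(−d₁) = 28.751443 − 22.292661 = 6.458782
φ(d₁) = (1/√(2π))·e^{−d₁²/2} = 0.325580
Γ = φ(d₁) / (S·σ·√T) = 0.009883

price = 6.458782
Γ = 0.009883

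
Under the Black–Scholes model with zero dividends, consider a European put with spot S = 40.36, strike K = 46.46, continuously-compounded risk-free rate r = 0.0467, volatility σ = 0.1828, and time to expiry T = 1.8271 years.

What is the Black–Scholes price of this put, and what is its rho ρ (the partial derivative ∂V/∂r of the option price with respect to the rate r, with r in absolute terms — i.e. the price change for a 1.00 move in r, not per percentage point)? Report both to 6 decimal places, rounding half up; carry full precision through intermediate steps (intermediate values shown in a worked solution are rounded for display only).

σ√T = 0.1828·√1.8271 = 0.247091
d₁ = (ln(S/K) + (r+σ²/2)T) / (σ√T) = (ln(40.36/46.46) + (0.0467+0.1828²/2)·1.8271) / 0.247091 = (-0.140753 + 0.115853) / 0.247091 = -0.100772
d₂ = d₁ − σ√T = -0.100772 − 0.247091 = -0.347863
e^{−rT} = e^{−0.0467·1.8271} = 0.918213
N(−d₁) = 0.540134,  N(−d₂) = 0.636029
Put price V = K·e^{−rT}·N(−d₂) − S·N(−d₁) = 27.133101 − 21.799822 = 5.333279
ρ = −K·T·e^{−rT}·N(−d₂) = -49.574890

price = 5.333279
ρ = -49.574890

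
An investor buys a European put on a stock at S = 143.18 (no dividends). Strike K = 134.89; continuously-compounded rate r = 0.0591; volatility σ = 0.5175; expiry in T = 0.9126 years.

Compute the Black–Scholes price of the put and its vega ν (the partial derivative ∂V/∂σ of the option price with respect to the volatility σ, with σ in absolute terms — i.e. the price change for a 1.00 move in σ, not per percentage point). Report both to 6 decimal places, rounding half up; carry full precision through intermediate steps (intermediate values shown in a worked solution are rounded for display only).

σ√T = 0.5175·√0.9126 = 0.494368
d₁ = (ln(S/K) + (r+σ²/2)T) / (σ√T) = (ln(143.18/134.89) + (0.0591+0.5175²/2)·0.9126) / 0.494368 = (0.059643 + 0.176135) / 0.494368 = 0.476927
d₂ = d₁ − σ√T = 0.476927 − 0.494368 = -0.017441
e^{−rT} = e^{−0.0591·0.9126} = 0.947494
N(−d₁) = 0.316707,  N(−d₂) = 0.506958
Put price V = K·e^{−rT}·N(−d₂) − S·N(−d₁) = 64.792978 − 45.346113 = 19.446865
φ(d₁) = (1/√(2π))·e^{−d₁²/2} = 0.356056
ν = S·φ(d₁)·√T = 48.701291

price = 19.446865
ν = 48.701291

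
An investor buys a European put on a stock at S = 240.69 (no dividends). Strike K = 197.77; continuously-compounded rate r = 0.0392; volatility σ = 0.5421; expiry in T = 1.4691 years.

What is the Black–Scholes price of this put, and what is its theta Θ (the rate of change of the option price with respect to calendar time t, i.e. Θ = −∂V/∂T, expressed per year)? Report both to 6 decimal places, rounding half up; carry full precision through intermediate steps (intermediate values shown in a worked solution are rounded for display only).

price = 31.921232
Θ = -13.138451

σ√T = 0.5421·√1.4691 = 0.657060
d₁ = (ln(S/K) + (r+σ²/2)T) / (σ√T) = (ln(240.69/197.77) + (0.0392+0.5421²/2)·1.4691) / 0.657060 = (0.196405 + 0.273453) / 0.657060 = 0.715091
d₂ = d₁ − σ√T = 0.715091 − 0.657060 = 0.058031
e^{−rT} = e^{−0.0392·1.4691} = 0.944038
N(−d₁) = 0.237276,  N(−d₂) = 0.476862
Put price V = K·e^{−rT}·N(−d₂) − S·N(−d₁) = 89.031290 − 57.110058 = 31.921232
φ(d₁) = (1/√(2π))·e^{−d₁²/2} = 0.308938
Θ = −S·φ(d₁)·σ/(2√T) + r·K·e^{−rT}·N(−d₂) = −16.628477 + 3.490027 = -13.138451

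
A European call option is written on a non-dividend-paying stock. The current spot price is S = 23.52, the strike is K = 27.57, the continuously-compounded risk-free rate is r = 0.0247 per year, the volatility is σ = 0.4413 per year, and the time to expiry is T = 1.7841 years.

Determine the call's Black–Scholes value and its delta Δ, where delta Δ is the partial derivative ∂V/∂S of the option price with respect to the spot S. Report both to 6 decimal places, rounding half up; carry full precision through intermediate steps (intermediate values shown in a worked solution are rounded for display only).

price = 4.458795
Δ = 0.539807

σ√T = 0.4413·√1.7841 = 0.589445
d₁ = (ln(S/K) + (r+σ²/2)T) / (σ√T) = (ln(23.52/27.57) + (0.0247+0.4413²/2)·1.7841) / 0.589445 = (-0.158877 + 0.217790) / 0.589445 = 0.099947
d₂ = d₁ − σ√T = 0.099947 − 0.589445 = -0.489499
e^{−rT} = e^{−0.0247·1.7841} = 0.956890
N(d₁) = 0.539807,  N(d₂) = 0.312244
Call price V = S·N(d₁) − K·e^{−rT}·N(d₂) = 12.696252 − 8.237457 = 4.458795
Δ = N(d₁) = 0.539807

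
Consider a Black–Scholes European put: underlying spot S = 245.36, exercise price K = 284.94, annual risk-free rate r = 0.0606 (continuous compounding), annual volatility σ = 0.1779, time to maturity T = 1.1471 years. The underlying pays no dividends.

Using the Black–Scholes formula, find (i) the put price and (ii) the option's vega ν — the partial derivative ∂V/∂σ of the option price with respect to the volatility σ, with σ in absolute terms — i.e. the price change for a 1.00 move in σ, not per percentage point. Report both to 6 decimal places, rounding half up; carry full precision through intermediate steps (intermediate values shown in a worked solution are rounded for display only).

σ√T = 0.1779·√1.1471 = 0.190536
d₁ = (ln(S/K) + (r+σ²/2)T) / (σ√T) = (ln(245.36/284.94) + (0.0606+0.1779²/2)·1.1471) / 0.190536 = (-0.149552 + 0.087666) / 0.190536 = -0.324799
d₂ = d₁ − σ√T = -0.324799 − 0.190536 = -0.515335
e^{−rT} = e^{−0.0606·1.1471} = 0.932847
N(−d₁) = 0.627334,  N(−d₂) = 0.696841
Put price V = K·e^{−rT}·N(−d₂) − S·N(−d₁) = 185.223973 − 153.922557 = 31.301417
φ(d₁) = (1/√(2π))·e^{−d₁²/2} = 0.378445
ν = S·φ(d₁)·√T = 99.450415

price = 31.301417
ν = 99.450415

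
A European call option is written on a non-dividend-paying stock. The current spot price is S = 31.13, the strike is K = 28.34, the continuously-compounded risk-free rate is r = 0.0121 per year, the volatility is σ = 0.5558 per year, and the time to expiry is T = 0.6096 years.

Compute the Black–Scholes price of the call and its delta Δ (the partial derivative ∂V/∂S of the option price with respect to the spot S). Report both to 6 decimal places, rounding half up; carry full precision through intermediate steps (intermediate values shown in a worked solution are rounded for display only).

σ√T = 0.5558·√0.6096 = 0.433951
d₁ = (ln(S/K) + (r+σ²/2)T) / (σ√T) = (ln(31.13/28.34) + (0.0121+0.5558²/2)·0.6096) / 0.433951 = (0.093898 + 0.101533) / 0.433951 = 0.450352
d₂ = d₁ − σ√T = 0.450352 − 0.433951 = 0.016401
e^{−rT} = e^{−0.0121·0.6096} = 0.992651
N(d₁) = 0.673772,  N(d₂) = 0.506543
Call price V = S·N(d₁) − K·e^{−rT}·N(d₂) = 20.974511 − 14.249918 = 6.724592
Δ = N(d₁) = 0.673772

price = 6.724592
Δ = 0.673772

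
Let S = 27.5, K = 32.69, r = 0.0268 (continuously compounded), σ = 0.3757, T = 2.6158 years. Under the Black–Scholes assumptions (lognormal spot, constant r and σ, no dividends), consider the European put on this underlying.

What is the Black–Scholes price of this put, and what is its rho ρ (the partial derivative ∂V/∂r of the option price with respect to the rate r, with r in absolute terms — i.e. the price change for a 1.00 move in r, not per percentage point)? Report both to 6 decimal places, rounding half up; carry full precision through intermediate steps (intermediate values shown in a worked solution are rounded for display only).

σ√T = 0.3757·√2.6158 = 0.607636
d₁ = (ln(S/K) + (r+σ²/2)T) / (σ√T) = (ln(27.5/32.69) + (0.0268+0.3757²/2)·2.6158) / 0.607636 = (-0.172883 + 0.254714) / 0.607636 = 0.134671
d₂ = d₁ − σ√T = 0.134671 − 0.607636 = -0.472965
e^{−rT} = e^{−0.0268·2.6158} = 0.932297
N(−d₁) = 0.446436,  N(−d₂) = 0.681881
Put price V = K·e^{−rT}·N(−d₂) − S·N(−d₁) = 20.781549 − 12.276990 = 8.504559
ρ = −K·T·e^{−rT}·N(−d₂) = -54.360375

price = 8.504559
ρ = -54.360375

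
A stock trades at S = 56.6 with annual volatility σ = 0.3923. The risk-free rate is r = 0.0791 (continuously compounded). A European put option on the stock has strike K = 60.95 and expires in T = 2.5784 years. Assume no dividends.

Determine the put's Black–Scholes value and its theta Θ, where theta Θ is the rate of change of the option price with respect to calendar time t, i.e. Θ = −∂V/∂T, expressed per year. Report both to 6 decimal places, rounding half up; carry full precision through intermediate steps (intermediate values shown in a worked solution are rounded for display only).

σ√T = 0.3923·√2.5784 = 0.629932
d₁ = (ln(S/K) + (r+σ²/2)T) / (σ√T) = (ln(56.6/60.95) + (0.0791+0.3923²/2)·2.5784) / 0.629932 = (-0.074045 + 0.402358) / 0.629932 = 0.521189
d₂ = d₁ − σ√T = 0.521189 − 0.629932 = -0.108743
e^{−rT} = e^{−0.0791·2.5784} = 0.815502
N(−d₁) = 0.301118,  N(−d₂) = 0.543297
Put price V = K·e^{−rT}·N(−d₂) − S·N(−d₁) = 27.004477 − 17.043252 = 9.961225
φ(d₁) = (1/√(2π))·e^{−d₁²/2} = 0.348277
Θ = −S·φ(d₁)·σ/(2√T) + r·K·e^{−rT}·N(−d₂) = −2.407987 + 2.136054 = -0.271933

price = 9.961225
Θ = -0.271933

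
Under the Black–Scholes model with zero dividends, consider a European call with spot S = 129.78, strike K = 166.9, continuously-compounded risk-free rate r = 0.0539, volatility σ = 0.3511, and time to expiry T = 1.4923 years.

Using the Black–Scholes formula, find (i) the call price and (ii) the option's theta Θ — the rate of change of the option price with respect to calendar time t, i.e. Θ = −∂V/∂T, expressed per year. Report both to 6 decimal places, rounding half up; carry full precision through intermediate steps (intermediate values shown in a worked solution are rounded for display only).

σ√T = 0.3511·√1.4923 = 0.428903
d₁ = (ln(S/K) + (r+σ²/2)T) / (σ√T) = (ln(129.78/166.9) + (0.0539+0.3511²/2)·1.4923) / 0.428903 = (-0.251554 + 0.172414) / 0.428903 = -0.184518
d₂ = d₁ − σ√T = -0.184518 − 0.428903 = -0.613421
e^{−rT} = e^{−0.0539·1.4923} = 0.922715
N(d₁) = 0.426804,  N(d₂) = 0.269799
Call price V = S·N(d₁) − K·e^{−rT}·N(d₂) = 55.390560 − 41.549351 = 13.841208
φ(d₁) = (1/√(2π))·e^{−d₁²/2} = 0.392208
Θ = −S·φ(d₁)·σ/(2√T) − r·K·e^{−rT}·N(d₂) = −7.314715 − 2.239510 = -9.554225

price = 13.841208
Θ = -9.554225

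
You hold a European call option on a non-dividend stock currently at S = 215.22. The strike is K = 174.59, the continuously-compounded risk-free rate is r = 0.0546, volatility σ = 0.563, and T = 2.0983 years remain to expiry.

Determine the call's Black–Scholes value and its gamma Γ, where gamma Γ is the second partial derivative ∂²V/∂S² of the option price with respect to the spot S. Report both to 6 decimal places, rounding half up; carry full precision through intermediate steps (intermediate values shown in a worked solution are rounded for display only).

σ√T = 0.563·√2.0983 = 0.815534
d₁ = (ln(S/K) + (r+σ²/2)T) / (σ√T) = (ln(215.22/174.59) + (0.0546+0.563²/2)·2.0983) / 0.815534 = (0.209220 + 0.447115) / 0.815534 = 0.804792
d₂ = d₁ − σ√T = 0.804792 − 0.815534 = -0.010742
e^{−rT} = e^{−0.0546·2.0983} = 0.891752
N(d₁) = 0.789530,  N(d₂) = 0.495715
Call price V = S·N(d₁) − K·e^{−rT}·N(d₂) = 169.922691 − 77.178303 = 92.744388
φ(d₁) = (1/√(2π))·e^{−d₁²/2} = 0.288580
Γ = φ(d₁) / (S·σ·√T) = 0.001644

price = 92.744388
Γ = 0.001644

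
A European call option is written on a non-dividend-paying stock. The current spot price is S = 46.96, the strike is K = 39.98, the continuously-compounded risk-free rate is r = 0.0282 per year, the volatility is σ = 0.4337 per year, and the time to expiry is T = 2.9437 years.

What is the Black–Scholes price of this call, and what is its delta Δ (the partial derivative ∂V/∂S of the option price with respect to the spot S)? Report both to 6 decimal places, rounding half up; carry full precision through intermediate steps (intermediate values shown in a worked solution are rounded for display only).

price = 17.847058
Δ = 0.757995

σ√T = 0.4337·√2.9437 = 0.744108
d₁ = (ln(S/K) + (r+σ²/2)T) / (σ√T) = (ln(46.96/39.98) + (0.0282+0.4337²/2)·2.9437) / 0.744108 = (0.160917 + 0.359861) / 0.744108 = 0.699868
d₂ = d₁ − σ√T = 0.699868 − 0.744108 = -0.044240
e^{−rT} = e^{−0.0282·2.9437} = 0.920340
N(d₁) = 0.757995,  N(d₂) = 0.482356
Call price V = S·N(d₁) − K·e^{−rT}·N(d₂) = 35.595455 − 17.748396 = 17.847058
Δ = N(d₁) = 0.757995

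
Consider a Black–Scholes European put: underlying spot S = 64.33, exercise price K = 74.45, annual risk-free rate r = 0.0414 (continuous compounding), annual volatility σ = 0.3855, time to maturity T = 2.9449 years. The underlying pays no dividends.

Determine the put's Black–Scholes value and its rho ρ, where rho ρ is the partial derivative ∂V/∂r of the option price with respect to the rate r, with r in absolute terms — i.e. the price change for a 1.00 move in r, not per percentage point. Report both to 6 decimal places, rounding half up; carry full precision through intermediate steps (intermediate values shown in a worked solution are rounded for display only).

price = 17.675547
ρ = -124.855794

σ√T = 0.3855·√2.9449 = 0.661545
d₁ = (ln(S/K) + (r+σ²/2)T) / (σ√T) = (ln(64.33/74.45) + (0.0414+0.3855²/2)·2.9449) / 0.661545 = (-0.146102 + 0.340740) / 0.661545 = 0.294218
d₂ = d₁ − σ√T = 0.294218 − 0.661545 = -0.367328
e^{−rT} = e^{−0.0414·2.9449} = 0.885220
N(−d₁) = 0.384296,  N(−d₂) = 0.643313
Put price V = K·e^{−rT}·N(−d₂) − S·N(−d₁) = 42.397295 − 24.721748 = 17.675547
ρ = −K·T·e^{−rT}·N(−d₂) = -124.855794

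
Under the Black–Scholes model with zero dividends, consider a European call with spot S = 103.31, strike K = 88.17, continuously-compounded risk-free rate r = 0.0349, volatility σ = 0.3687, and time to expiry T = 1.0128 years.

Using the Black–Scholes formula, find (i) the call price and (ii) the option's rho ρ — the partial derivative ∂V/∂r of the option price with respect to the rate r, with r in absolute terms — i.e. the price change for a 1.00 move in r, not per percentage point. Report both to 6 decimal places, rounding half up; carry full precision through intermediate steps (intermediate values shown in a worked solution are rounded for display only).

σ√T = 0.3687·√1.0128 = 0.371052
d₁ = (ln(S/K) + (r+σ²/2)T) / (σ√T) = (ln(103.31/88.17) + (0.0349+0.3687²/2)·1.0128) / 0.371052 = (0.158467 + 0.104187) / 0.371052 = 0.707863
d₂ = d₁ − σ√T = 0.707863 − 0.371052 = 0.336810
e^{−rT} = e^{−0.0349·1.0128} = 0.965271
N(d₁) = 0.760485,  N(d₂) = 0.631870
Call price V = S·N(d₁) − K·e^{−rT}·N(d₂) = 78.565677 − 53.777149 = 24.788528
ρ = K·T·e^{−rT}·N(d₂) = 54.465497

price = 24.788528
ρ = 54.465497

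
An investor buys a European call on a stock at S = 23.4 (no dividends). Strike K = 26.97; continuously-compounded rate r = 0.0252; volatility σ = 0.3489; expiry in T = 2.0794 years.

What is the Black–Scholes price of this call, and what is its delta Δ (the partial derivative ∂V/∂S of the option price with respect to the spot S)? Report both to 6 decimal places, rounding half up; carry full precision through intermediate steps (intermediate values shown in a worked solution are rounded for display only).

σ√T = 0.3489·√2.0794 = 0.503118
d₁ = (ln(S/K) + (r+σ²/2)T) / (σ√T) = (ln(23.4/26.97) + (0.0252+0.3489²/2)·2.0794) / 0.503118 = (-0.141989 + 0.178965) / 0.503118 = 0.073493
d₂ = d₁ − σ√T = 0.073493 − 0.503118 = -0.429625
e^{−rT} = e^{−0.0252·2.0794} = 0.948948
N(d₁) = 0.529293,  N(d₂) = 0.333734
Call price V = S·N(d₁) − K·e^{−rT}·N(d₂) = 12.385459 − 8.541305 = 3.844154
Δ = N(d₁) = 0.529293

price = 3.844154
Δ = 0.529293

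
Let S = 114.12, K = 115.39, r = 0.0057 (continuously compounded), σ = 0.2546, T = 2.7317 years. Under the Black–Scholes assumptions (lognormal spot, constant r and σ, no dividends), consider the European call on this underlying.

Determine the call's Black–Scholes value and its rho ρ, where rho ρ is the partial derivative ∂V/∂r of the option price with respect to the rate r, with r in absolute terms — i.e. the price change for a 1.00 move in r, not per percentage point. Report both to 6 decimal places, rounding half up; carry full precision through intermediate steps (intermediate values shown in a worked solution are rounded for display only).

price = 19.232173
ρ = 130.609626

σ√T = 0.2546·√2.7317 = 0.420799
d₁ = (ln(S/K) + (r+σ²/2)T) / (σ√T) = (ln(114.12/115.39) + (0.0057+0.2546²/2)·2.7317) / 0.420799 = (-0.011067 + 0.104107) / 0.420799 = 0.221102
d₂ = d₁ − σ√T = 0.221102 − 0.420799 = -0.199697
e^{−rT} = e^{−0.0057·2.7317} = 0.984550
N(d₁) = 0.587493,  N(d₂) = 0.420859
Call price V = S·N(d₁) − K·e^{−rT}·N(d₂) = 67.044753 − 47.812580 = 19.232173
ρ = K·T·e^{−rT}·N(d₂) = 130.609626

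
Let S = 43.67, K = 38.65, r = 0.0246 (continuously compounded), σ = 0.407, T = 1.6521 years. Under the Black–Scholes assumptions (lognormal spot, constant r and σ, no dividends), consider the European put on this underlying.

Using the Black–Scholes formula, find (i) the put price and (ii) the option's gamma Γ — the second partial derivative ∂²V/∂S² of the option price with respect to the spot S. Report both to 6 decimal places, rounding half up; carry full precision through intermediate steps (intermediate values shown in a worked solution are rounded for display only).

price = 5.444691
Γ = 0.014822

σ√T = 0.407·√1.6521 = 0.523134
d₁ = (ln(S/K) + (r+σ²/2)T) / (σ√T) = (ln(43.67/38.65) + (0.0246+0.407²/2)·1.6521) / 0.523134 = (0.122115 + 0.177476) / 0.523134 = 0.572685
d₂ = d₁ − σ√T = 0.572685 − 0.523134 = 0.049551
e^{−rT} = e^{−0.0246·1.6521} = 0.960173
N(−d₁) = 0.283429,  N(−d₂) = 0.480240
Put price V = K·e^{−rT}·N(−d₂) − S·N(−d₁) = 17.822039 − 12.377348 = 5.444691
φ(d₁) = (1/√(2π))·e^{−d₁²/2} = 0.338605
Γ = φ(d₁) / (S·σ·√T) = 0.014822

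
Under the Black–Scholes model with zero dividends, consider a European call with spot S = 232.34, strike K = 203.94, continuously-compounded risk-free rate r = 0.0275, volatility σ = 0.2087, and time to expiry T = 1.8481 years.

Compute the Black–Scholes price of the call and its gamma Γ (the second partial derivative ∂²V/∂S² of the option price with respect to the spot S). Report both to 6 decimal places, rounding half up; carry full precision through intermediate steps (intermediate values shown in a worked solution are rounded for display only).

price = 47.985465
Γ = 0.004463

σ√T = 0.2087·√1.8481 = 0.283717
d₁ = (ln(S/K) + (r+σ²/2)T) / (σ√T) = (ln(232.34/203.94) + (0.0275+0.2087²/2)·1.8481) / 0.283717 = (0.130376 + 0.091070) / 0.283717 = 0.780519
d₂ = d₁ − σ√T = 0.780519 − 0.283717 = 0.496802
e^{−rT} = e^{−0.0275·1.8481} = 0.950447
N(d₁) = 0.782457,  N(d₂) = 0.690336
Call price V = S·N(d₁) − K·e^{−rT}·N(d₂) = 181.796111 − 133.810646 = 47.985465
φ(d₁) = (1/√(2π))·e^{−d₁²/2} = 0.294186
Γ = φ(d₁) / (S·σ·√T) = 0.004463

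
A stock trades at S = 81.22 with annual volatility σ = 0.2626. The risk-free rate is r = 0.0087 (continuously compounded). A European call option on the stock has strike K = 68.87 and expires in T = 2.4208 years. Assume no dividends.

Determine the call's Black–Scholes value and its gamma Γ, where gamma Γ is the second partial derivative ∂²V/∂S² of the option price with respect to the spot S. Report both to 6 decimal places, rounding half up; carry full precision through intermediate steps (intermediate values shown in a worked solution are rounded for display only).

σ√T = 0.2626·√2.4208 = 0.408577
d₁ = (ln(S/K) + (r+σ²/2)T) / (σ√T) = (ln(81.22/68.87) + (0.0087+0.2626²/2)·2.4208) / 0.408577 = (0.164941 + 0.104529) / 0.408577 = 0.659531
d₂ = d₁ − σ√T = 0.659531 − 0.408577 = 0.250954
e^{−rT} = e^{−0.0087·2.4208} = 0.979159
N(d₁) = 0.745223,  N(d₂) = 0.599075
Call price V = S·N(d₁) − K·e^{−rT}·N(d₂) = 60.526986 − 40.398456 = 20.128531
φ(d₁) = (1/√(2π))·e^{−d₁²/2} = 0.320963
Γ = φ(d₁) / (S·σ·√T) = 0.009672

price = 20.128531
Γ = 0.009672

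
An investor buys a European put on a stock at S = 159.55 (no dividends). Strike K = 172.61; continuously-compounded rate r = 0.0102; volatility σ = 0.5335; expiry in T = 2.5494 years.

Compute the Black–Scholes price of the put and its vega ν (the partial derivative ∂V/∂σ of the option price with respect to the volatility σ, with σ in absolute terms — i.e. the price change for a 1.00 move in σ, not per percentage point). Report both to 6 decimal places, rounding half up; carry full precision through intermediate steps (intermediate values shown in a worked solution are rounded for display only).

σ√T = 0.5335·√2.5494 = 0.851831
d₁ = (ln(S/K) + (r+σ²/2)T) / (σ√T) = (ln(159.55/172.61) + (0.0102+0.5335²/2)·2.5494) / 0.851831 = (-0.078677 + 0.388812) / 0.851831 = 0.364080
d₂ = d₁ − σ√T = 0.364080 − 0.851831 = -0.487751
e^{−rT} = e^{−0.0102·2.5494} = 0.974331
N(−d₁) = 0.357899,  N(−d₂) = 0.687137
Put price V = K·e^{−rT}·N(−d₂) − S·N(−d₁) = 115.562224 − 57.102815 = 58.459410
φ(d₁) = (1/√(2π))·e^{−d₁²/2} = 0.373359
ν = S·φ(d₁)·√T = 95.113485

price = 58.459410
ν = 95.113485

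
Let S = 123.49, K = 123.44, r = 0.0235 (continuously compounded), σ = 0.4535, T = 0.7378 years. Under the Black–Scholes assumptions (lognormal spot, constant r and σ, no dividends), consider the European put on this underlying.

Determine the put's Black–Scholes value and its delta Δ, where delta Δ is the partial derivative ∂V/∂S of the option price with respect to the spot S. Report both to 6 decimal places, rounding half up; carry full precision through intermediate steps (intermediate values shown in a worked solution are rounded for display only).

price = 17.835726
Δ = -0.405042

σ√T = 0.4535·√0.7378 = 0.389535
d₁ = (ln(S/K) + (r+σ²/2)T) / (σ√T) = (ln(123.49/123.44) + (0.0235+0.4535²/2)·0.7378) / 0.389535 = (0.000405 + 0.093207) / 0.389535 = 0.240317
d₂ = d₁ − σ√T = 0.240317 − 0.389535 = -0.149218
e^{−rT} = e^{−0.0235·0.7378} = 0.982811
N(−d₁) = 0.405042,  N(−d₂) = 0.559309
Put price V = K·e^{−rT}·N(−d₂) − S·N(−d₁) = 67.854374 − 50.018648 = 17.835726
Δ = −N(−d₁) = -0.405042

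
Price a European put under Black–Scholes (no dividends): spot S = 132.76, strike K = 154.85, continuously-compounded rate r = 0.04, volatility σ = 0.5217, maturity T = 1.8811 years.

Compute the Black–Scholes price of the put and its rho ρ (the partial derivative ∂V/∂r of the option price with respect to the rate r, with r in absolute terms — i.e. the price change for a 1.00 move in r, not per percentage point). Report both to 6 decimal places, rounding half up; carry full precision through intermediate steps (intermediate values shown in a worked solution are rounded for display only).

price = 44.278498
ρ = -183.720104

σ√T = 0.5217·√1.8811 = 0.715528
d₁ = (ln(S/K) + (r+σ²/2)T) / (σ√T) = (ln(132.76/154.85) + (0.04+0.5217²/2)·1.8811) / 0.715528 = (-0.153914 + 0.331234) / 0.715528 = 0.247817
d₂ = d₁ − σ√T = 0.247817 − 0.715528 = -0.467711
e^{−rT} = e^{−0.04·1.8811} = 0.927517
N(−d₁) = 0.402138,  N(−d₂) = 0.680004
Put price V = K·e^{−rT}·N(−d₂) − S·N(−d₁) = 97.666314 − 53.387816 = 44.278498
ρ = −K·T·e^{−rT}·N(−d₂) = -183.720104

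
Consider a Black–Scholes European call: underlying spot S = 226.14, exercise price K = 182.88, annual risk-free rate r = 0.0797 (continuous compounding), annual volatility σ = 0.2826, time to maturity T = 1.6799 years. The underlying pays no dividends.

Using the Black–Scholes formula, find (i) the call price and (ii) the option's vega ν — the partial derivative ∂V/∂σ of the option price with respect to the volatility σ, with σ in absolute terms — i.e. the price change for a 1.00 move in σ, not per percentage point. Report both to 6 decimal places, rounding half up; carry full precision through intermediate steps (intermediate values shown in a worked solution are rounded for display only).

price = 72.545686
ν = 61.867532

σ√T = 0.2826·√1.6799 = 0.366281
d₁ = (ln(S/K) + (r+σ²/2)T) / (σ√T) = (ln(226.14/182.88) + (0.0797+0.2826²/2)·1.6799) / 0.366281 = (0.212324 + 0.200969) / 0.366281 = 1.128350
d₂ = d₁ − σ√T = 1.128350 − 0.366281 = 0.762070
e^{−rT} = e^{−0.0797·1.6799} = 0.874688
N(d₁) = 0.870414,  N(d₂) = 0.776991
Call price V = S·N(d₁) − K·e^{−rT}·N(d₂) = 196.835427 − 124.289741 = 72.545686
φ(d₁) = (1/√(2π))·e^{−d₁²/2} = 0.211078
ν = S·φ(d₁)·√T = 61.867532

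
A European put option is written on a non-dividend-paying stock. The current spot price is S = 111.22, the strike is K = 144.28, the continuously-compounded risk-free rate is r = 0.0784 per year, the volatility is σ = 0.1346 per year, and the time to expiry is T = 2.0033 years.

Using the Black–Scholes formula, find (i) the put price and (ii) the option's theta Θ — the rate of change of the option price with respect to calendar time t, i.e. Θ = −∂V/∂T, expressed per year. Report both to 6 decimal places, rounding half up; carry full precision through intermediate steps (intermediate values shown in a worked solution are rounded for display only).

σ√T = 0.1346·√2.0033 = 0.190510
d₁ = (ln(S/K) + (r+σ²/2)T) / (σ√T) = (ln(111.22/144.28) + (0.0784+0.1346²/2)·2.0033) / 0.190510 = (-0.260246 + 0.175206) / 0.190510 = -0.446380
d₂ = d₁ − σ√T = -0.446380 − 0.190510 = -0.636890
e^{−rT} = e^{−0.0784·2.0033} = 0.854654
N(−d₁) = 0.672339,  N(−d₂) = 0.737902
Put price V = K·e^{−rT}·N(−d₂) − S·N(−d₁) = 90.990262 − 74.777490 = 16.212772
φ(d₁) = (1/√(2π))·e^{−d₁²/2} = 0.361112
Θ = −S·φ(d₁)·σ/(2√T) + r·K·e^{−rT}·N(−d₂) = −1.909710 + 7.133637 = 5.223927

price = 16.212772
Θ = 5.223927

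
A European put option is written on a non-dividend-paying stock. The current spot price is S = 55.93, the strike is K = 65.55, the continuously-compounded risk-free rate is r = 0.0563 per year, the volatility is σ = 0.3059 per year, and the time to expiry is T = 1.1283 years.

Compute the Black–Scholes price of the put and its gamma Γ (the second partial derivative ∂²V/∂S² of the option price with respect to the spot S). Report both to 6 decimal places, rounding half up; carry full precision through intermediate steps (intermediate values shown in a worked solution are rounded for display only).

σ√T = 0.3059·√1.1283 = 0.324931
d₁ = (ln(S/K) + (r+σ²/2)T) / (σ√T) = (ln(55.93/65.55) + (0.0563+0.3059²/2)·1.1283) / 0.324931 = (-0.158712 + 0.116314) / 0.324931 = -0.130485
d₂ = d₁ − σ√T = -0.130485 − 0.324931 = -0.455417
e^{−rT} = e^{−0.0563·1.1283} = 0.938452
N(−d₁) = 0.551909,  N(−d₂) = 0.675595
Put price V = K·e^{−rT}·N(−d₂) − S·N(−d₁) = 41.559613 − 30.868257 = 10.691356
φ(d₁) = (1/√(2π))·e^{−d₁²/2} = 0.395560
Γ = φ(d₁) / (S·σ·√T) = 0.021766

price = 10.691356
Γ = 0.021766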